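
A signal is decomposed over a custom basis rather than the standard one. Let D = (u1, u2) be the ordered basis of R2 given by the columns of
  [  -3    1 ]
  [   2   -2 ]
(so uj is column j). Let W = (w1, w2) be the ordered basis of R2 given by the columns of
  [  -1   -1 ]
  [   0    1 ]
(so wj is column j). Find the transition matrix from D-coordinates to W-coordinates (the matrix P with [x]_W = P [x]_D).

Let M have columns uj and N have columns wj. Then for every x, N [x]_W = x = M [x]_D, so P = N^(-1) M.
Since det N = -1, N^(-1) has integer entries; multiplying gives P = [[1, 1], [2, -2]].

[[1, 1], [2, -2]]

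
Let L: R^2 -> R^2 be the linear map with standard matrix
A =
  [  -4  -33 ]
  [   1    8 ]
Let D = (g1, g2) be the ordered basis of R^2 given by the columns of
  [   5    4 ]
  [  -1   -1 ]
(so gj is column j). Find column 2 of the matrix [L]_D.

[1, 3]

Compute L(g2) = A g2 = [17, -4] in standard coordinates.
Then write this in D-coordinates: solve for y in y_1 g1 + y_2 g2 = [17, -4].
This gives y = [1, 3], which is column 2 of [L]_D.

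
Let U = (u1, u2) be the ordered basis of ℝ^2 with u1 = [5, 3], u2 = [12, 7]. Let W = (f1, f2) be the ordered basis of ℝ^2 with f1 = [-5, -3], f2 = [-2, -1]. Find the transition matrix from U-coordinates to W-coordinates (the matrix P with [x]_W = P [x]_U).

[[-1, -2], [0, -1]]

Take x = uj: its U-coordinates are the j-th standard unit vector, so P e_j — column j of P — equals [uj]_W.
u1 = -f1 + 0·f2, giving column 1 = [-1, 0]; repeating for each j gives P = [[-1, -2], [0, -1]].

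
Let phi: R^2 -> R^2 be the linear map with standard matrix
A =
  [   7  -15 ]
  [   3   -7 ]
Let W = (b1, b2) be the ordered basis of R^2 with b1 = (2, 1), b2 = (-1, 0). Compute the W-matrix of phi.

[[-1, -3], [-1, 1]]

With P the matrix whose columns are b1, b2, [phi]_W = P^(-1) A P.
Column by column: phi(b1) = A b1 = (-1, -1); its W-coordinates (-1, -1) give column 1.
Continuing for each basis vector yields [phi]_W = [[-1, -3], [-1, 1]].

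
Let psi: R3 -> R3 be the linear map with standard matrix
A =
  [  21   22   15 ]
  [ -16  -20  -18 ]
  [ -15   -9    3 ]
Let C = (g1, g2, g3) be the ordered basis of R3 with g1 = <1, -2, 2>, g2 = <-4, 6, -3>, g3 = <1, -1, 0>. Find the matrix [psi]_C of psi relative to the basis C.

Let P have columns g1, ..., g3. Then [psi]_C = P^(-1) A P.
Here det P = -1, so P^(-1) is integer; computing A P first and then P^(-1)(A P) gives [[3, -3, -3], [-1, -1, 0], [0, 2, 2]].

[[3, -3, -3], [-1, -1, 0], [0, 2, 2]]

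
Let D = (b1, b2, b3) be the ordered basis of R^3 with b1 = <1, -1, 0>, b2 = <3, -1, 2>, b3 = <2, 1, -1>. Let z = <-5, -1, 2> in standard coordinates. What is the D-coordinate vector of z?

We seek scalars with c_1 b1 + ... + c_3 b3 = z; equivalently solve M c = z where the columns of M are b1, ..., b3.
Gaussian elimination on [M | z] yields c = (-1, 0, -2).
Check: -b1 + 0·b2 - 2b3 = <-5, -1, 2>.

<-1, 0, -2>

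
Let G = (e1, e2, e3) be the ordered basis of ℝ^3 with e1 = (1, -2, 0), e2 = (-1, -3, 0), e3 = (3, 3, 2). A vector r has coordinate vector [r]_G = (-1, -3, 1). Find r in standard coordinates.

(5, 14, 2)

The coordinates say r = -e1 - 3e2 + e3; adding the scaled basis vectors gives (5, 14, 2).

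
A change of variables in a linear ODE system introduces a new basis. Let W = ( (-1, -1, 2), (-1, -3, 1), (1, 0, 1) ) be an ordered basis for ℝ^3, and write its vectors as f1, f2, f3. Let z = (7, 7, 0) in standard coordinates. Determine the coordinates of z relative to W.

Write z = c_1 f1 + ... + c_3 f3 and solve for the c_i.
Row-reducing the augmented matrix [M | z] gives c = (-1, -2, 4).
Check: -f1 - 2f2 + 4f3 = (7, 7, 0).

(-1, -2, 4)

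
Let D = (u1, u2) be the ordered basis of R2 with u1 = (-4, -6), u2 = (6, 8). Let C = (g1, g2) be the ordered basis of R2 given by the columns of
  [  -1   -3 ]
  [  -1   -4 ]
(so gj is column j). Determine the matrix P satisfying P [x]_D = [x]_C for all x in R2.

Take x = uj: its D-coordinates are the j-th standard unit vector, so P e_j — column j of P — equals [uj]_C.
u1 = -2g1 + 2g2, giving column 1 = (-2, 2); repeating for each j gives P = [[-2, 0], [2, -2]].

[[-2, 0], [2, -2]]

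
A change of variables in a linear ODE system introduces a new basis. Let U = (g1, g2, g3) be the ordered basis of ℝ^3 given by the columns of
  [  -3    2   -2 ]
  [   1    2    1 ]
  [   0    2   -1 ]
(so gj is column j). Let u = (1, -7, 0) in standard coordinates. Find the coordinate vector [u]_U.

[u]_U is the unique c with M c = u, where M has columns g1, ..., g3.
Solving this 3x3 system gives c = (1, -2, -4).
Check: g1 - 2g2 - 4g3 = (1, -7, 0).

(1, -2, -4)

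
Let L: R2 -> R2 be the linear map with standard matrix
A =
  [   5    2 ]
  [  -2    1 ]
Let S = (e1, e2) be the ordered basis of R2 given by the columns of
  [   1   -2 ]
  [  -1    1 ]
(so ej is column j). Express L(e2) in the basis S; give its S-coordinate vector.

Column 2 of [L]_S is the S-coordinate vector of L(e2).
In standard coordinates L(e2) = A e2 = <-8, 5>.
Converting to S: <-8, 5> = -2e1 + 3e2, so the coordinate vector is <-2, 3>.

<-2, 3>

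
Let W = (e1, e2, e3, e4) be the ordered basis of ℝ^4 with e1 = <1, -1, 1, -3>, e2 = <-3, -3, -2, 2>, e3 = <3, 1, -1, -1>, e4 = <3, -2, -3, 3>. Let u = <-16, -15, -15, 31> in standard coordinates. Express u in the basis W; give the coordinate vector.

Write u = c_1 e1 + ... + c_4 e4 and solve for the c_i.
Gaussian elimination on [M | u] yields c = (-4, 3, -4, 3).
Check: -4e1 + 3e2 - 4e3 + 3e4 = <-16, -15, -15, 31>.

<-4, 3, -4, 3>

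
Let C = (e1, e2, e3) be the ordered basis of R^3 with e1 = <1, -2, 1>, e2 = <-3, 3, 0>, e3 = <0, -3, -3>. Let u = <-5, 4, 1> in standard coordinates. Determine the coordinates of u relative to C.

We seek scalars with c_1 e1 + ... + c_3 e3 = u; equivalently solve M c = u where the columns of M are e1, ..., e3.
Row-reducing the augmented matrix [M | u] gives c = (1, 2, 0).
Check: e1 + 2e2 + 0·e3 = <-5, 4, 1>.

<1, 2, 0>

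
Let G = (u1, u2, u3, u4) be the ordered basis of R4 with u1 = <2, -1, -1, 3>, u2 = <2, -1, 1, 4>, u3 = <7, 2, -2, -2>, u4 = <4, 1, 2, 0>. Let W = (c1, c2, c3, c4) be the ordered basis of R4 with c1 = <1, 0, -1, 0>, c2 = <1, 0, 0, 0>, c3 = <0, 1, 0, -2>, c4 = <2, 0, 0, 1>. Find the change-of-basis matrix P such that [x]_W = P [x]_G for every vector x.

Take x = uj: its G-coordinates are the j-th standard unit vector, so P e_j — column j of P — equals [uj]_W.
u1 = c1 - c2 - c3 + c4, giving column 1 = <1, -1, -1, 1>; repeating for each j gives P = [[1, -1, 2, -2], [-1, -1, 1, 2], [-1, -1, 2, 1], [1, 2, 2, 2]].

[[1, -1, 2, -2], [-1, -1, 1, 2], [-1, -1, 2, 1], [1, 2, 2, 2]]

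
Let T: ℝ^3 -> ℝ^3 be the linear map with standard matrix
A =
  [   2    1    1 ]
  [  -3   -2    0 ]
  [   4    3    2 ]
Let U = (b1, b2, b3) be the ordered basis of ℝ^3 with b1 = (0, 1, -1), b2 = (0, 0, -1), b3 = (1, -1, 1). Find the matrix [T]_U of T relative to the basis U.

[[-2, -1, 1], [1, 2, -2], [0, -1, 2]]

With P the matrix whose columns are b1, ..., b3, [T]_U = P^(-1) A P.
Column by column: T(b1) = A b1 = (0, -2, 1); its U-coordinates (-2, 1, 0) give column 1.
Continuing for each basis vector yields [T]_U = [[-2, -1, 1], [1, 2, -2], [0, -1, 2]].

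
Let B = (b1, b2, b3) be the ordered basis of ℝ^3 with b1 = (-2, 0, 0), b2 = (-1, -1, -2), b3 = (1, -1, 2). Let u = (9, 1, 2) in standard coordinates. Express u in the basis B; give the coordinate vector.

We seek scalars with c_1 b1 + ... + c_3 b3 = u; equivalently solve M c = u where the columns of M are b1, ..., b3.
Row-reducing the augmented matrix [M | u] gives c = (-4, -1, 0).
Check: -4b1 - b2 + 0·b3 = (9, 1, 2).

(-4, -1, 0)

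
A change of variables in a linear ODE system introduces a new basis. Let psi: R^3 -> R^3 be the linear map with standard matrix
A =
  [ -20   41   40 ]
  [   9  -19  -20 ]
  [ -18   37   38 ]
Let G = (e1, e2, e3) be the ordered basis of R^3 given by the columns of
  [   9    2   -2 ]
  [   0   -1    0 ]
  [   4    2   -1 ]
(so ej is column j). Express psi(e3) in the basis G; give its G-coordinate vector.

[0, -2, -2]

Compute psi(e3) = A e3 = [0, 2, -2] in standard coordinates.
Then write this in G-coordinates: solve for y in y_1 e1 + ... + y_3 e3 = [0, 2, -2].
This gives y = [0, -2, -2], which is column 3 of [psi]_G.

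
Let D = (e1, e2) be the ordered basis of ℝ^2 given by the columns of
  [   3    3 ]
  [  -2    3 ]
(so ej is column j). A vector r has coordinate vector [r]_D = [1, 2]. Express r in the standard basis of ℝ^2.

[9, 4]

By definition r = e1 + 2e2.
Summing componentwise gives [9, 4].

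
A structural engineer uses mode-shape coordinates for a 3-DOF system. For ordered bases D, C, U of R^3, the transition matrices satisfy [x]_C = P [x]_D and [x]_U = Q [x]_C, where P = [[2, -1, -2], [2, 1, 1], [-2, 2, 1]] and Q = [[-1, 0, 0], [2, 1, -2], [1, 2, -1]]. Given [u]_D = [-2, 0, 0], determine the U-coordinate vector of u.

Composing the changes, [u]_U = Q P [u]_D.
Q P = [[-2, 1, 2], [10, -5, -5], [8, -1, -1]]; applying this to [-2, 0, 0] gives [4, -20, -16].

[4, -20, -16]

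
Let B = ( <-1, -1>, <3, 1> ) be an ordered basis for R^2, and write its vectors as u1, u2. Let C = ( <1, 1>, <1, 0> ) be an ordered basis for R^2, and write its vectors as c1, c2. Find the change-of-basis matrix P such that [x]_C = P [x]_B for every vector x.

Column j of P is [uj]_C, since P maps B-coordinates to C-coordinates.
Expressing u1 in C: u1 = -c1 + 0·c2, so column 1 of P is <-1, 0>.
Doing the same for each uj gives P = [[-1, 1], [0, 2]].

[[-1, 1], [0, 2]]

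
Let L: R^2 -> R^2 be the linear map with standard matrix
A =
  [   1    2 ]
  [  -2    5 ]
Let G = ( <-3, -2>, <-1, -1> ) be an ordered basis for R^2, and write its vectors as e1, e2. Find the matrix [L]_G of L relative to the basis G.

[[3, 0], [-2, 3]]

The j-th column of [L]_G is [L(ej)]_G.
L(e1) = A e1 = <-7, -4> = 3e1 - 2e2, so column 1 is <3, -2>.
Repeating for e2 and assembling the columns gives [[3, 0], [-2, 3]].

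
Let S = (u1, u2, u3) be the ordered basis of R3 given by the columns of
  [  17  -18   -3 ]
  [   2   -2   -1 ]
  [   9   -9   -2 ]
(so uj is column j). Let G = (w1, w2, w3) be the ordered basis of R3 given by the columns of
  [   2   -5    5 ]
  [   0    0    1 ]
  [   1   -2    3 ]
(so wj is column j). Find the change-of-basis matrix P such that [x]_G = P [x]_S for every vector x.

Let M have columns uj and N have columns wj. Then for every x, N [x]_G = x = M [x]_S, so P = N^(-1) M.
Since det N = -1, N^(-1) has integer entries; multiplying gives P = [[1, 1, 1], [-1, 2, 0], [2, -2, -1]].

[[1, 1, 1], [-1, 2, 0], [2, -2, -1]]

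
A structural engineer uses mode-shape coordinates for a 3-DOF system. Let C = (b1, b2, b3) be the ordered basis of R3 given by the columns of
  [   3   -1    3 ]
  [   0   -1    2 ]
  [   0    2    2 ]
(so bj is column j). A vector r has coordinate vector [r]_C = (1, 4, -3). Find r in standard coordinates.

(-10, -10, 2)

The coordinates say r = b1 + 4b2 - 3b3; adding the scaled basis vectors gives (-10, -10, 2).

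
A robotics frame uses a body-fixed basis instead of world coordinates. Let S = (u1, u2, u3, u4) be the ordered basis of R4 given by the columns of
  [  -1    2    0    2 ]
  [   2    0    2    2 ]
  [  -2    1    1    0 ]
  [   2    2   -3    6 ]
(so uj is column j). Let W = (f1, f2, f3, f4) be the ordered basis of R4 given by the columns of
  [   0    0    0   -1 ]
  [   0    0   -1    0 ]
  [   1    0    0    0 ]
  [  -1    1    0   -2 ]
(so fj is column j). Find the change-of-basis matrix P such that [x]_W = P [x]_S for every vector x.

[[-2, 1, 1, 0], [2, -1, -2, 2], [-2, 0, -2, -2], [1, -2, 0, -2]]

Take x = uj: its S-coordinates are the j-th standard unit vector, so P e_j — column j of P — equals [uj]_W.
u1 = -2f1 + 2f2 - 2f3 + f4, giving column 1 = (-2, 2, -2, 1); repeating for each j gives P = [[-2, 1, 1, 0], [2, -1, -2, 2], [-2, 0, -2, -2], [1, -2, 0, -2]].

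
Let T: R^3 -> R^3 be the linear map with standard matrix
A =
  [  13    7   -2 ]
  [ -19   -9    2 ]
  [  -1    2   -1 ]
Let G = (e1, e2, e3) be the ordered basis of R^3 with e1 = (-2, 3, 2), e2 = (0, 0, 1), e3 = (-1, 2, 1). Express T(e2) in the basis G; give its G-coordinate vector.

Compute T(e2) = A e2 = (-2, 2, -1) in standard coordinates.
Then write this in G-coordinates: solve for y in y_1 e1 + ... + y_3 e3 = (-2, 2, -1).
This gives y = (2, -3, -2), which is column 2 of [T]_G.

(2, -3, -2)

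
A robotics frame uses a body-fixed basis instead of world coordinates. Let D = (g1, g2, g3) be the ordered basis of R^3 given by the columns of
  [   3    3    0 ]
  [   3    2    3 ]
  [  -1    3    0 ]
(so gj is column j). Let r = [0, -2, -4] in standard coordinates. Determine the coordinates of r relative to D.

We seek scalars with c_1 g1 + ... + c_3 g3 = r; equivalently solve M c = r where the columns of M are g1, ..., g3.
Row-reducing the augmented matrix [M | r] gives c = (1, -1, -1).
Check: g1 - g2 - g3 = [0, -2, -4].

[1, -1, -1]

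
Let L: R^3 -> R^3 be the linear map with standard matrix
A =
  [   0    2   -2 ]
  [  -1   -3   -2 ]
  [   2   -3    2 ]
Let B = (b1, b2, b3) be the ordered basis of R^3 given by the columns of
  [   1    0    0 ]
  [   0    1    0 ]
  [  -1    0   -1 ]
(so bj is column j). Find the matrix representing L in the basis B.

The j-th column of [L]_B is [L(bj)]_B.
L(b1) = A b1 = [2, 1, 0] = 2b1 + b2 - 2b3, so column 1 is [2, 1, -2].
Repeating for b2, b3 and assembling the columns gives [[2, 2, 2], [1, -3, 2], [-2, 1, 0]].

[[2, 2, 2], [1, -3, 2], [-2, 1, 0]]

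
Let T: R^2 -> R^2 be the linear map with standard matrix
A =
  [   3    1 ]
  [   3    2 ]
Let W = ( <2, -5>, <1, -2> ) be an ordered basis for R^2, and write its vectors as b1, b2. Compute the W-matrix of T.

With P the matrix whose columns are b1, b2, [T]_W = P^(-1) A P.
Column by column: T(b1) = A b1 = <1, -4>; its W-coordinates <2, -3> give column 1.
Continuing for each basis vector yields [T]_W = [[2, -1], [-3, 3]].

[[2, -1], [-3, 3]]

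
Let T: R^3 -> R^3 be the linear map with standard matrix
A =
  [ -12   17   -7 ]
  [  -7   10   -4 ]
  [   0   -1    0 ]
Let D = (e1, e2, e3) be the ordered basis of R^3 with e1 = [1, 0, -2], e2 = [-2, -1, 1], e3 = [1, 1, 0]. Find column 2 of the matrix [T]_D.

[-1, -1, -1]

Column 2 of [T]_D is the D-coordinate vector of T(e2).
In standard coordinates T(e2) = A e2 = [0, 0, 1].
Converting to D: [0, 0, 1] = -e1 - e2 - e3, so the coordinate vector is [-1, -1, -1].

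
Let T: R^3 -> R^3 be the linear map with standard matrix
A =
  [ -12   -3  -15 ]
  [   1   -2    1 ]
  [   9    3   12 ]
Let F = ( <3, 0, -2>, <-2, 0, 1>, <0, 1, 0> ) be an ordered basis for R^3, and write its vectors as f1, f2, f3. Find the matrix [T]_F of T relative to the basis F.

The j-th column of [T]_F is [T(fj)]_F.
T(f1) = A f1 = <-6, 1, 3> = 0·f1 + 3f2 + f3, so column 1 is <0, 3, 1>.
Repeating for f2, f3 and assembling the columns gives [[0, 3, -3], [3, 0, -3], [1, -1, -2]].

[[0, 3, -3], [3, 0, -3], [1, -1, -2]]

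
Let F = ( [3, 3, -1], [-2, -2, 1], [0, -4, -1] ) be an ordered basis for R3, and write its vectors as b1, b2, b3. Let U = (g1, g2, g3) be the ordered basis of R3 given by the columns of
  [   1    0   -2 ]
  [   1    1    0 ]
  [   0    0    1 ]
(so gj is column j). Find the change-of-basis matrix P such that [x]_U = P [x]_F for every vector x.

Let M have columns bj and N have columns gj. Then for every x, N [x]_U = x = M [x]_F, so P = N^(-1) M.
Since det N = 1, N^(-1) has integer entries; multiplying gives P = [[1, 0, -2], [2, -2, -2], [-1, 1, -1]].

[[1, 0, -2], [2, -2, -2], [-1, 1, -1]]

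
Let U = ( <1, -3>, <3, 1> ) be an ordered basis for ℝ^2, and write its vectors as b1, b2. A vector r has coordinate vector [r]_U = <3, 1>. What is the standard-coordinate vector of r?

<6, -8>

r = M [r]_U, where M has columns b1, b2.
Carrying out the matrix-vector product, r = <6, -8>.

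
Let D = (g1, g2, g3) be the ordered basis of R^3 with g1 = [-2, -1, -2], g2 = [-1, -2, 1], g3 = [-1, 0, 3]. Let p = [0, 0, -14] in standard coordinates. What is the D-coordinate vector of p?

[2, -1, -3]

[p]_D is the unique c with M c = p, where M has columns g1, ..., g3.
Solving this 3x3 system gives c = (2, -1, -3).
Check: 2g1 - g2 - 3g3 = [0, 0, -14].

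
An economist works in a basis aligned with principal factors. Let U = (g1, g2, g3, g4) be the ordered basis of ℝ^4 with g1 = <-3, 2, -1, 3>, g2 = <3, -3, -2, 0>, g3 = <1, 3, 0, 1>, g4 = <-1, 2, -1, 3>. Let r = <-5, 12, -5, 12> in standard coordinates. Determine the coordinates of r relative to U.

[r]_U is the unique c with M c = r, where M has columns g1, ..., g4.
Gaussian elimination on [M | r] yields c = (4, 1, 3, -1).
Check: 4g1 + g2 + 3g3 - g4 = <-5, 12, -5, 12>.

<4, 1, 3, -1>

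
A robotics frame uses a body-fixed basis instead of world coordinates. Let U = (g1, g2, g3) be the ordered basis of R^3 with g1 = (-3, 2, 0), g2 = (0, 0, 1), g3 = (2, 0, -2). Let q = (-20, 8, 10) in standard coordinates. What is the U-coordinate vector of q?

Write q = c_1 g1 + ... + c_3 g3 and solve for the c_i.
Solving this 3x3 system gives c = (4, 2, -4).
Check: 4g1 + 2g2 - 4g3 = (-20, 8, 10).

(4, 2, -4)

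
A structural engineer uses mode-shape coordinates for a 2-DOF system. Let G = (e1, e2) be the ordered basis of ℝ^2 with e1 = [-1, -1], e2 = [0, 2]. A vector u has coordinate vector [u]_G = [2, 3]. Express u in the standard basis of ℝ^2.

[-2, 4]

By definition u = 2e1 + 3e2.
Summing componentwise gives [-2, 4].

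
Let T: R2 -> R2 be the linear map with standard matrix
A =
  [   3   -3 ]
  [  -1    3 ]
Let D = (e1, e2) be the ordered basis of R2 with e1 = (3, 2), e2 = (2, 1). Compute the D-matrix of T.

[[3, -1], [-3, 3]]

With P the matrix whose columns are e1, e2, [T]_D = P^(-1) A P.
Column by column: T(e1) = A e1 = (3, 3); its D-coordinates (3, -3) give column 1.
Continuing for each basis vector yields [T]_D = [[3, -1], [-3, 3]].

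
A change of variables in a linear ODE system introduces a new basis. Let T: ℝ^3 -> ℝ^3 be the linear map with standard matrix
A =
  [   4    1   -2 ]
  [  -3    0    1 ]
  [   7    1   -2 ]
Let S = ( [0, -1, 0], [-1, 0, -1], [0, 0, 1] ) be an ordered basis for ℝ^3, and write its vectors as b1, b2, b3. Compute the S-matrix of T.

[[0, -2, -1], [1, 2, 2], [0, -3, 0]]

The j-th column of [T]_S is [T(bj)]_S.
T(b1) = A b1 = [-1, 0, -1] = 0·b1 + b2 + 0·b3, so column 1 is [0, 1, 0].
Repeating for b2, b3 and assembling the columns gives [[0, -2, -1], [1, 2, 2], [0, -3, 0]].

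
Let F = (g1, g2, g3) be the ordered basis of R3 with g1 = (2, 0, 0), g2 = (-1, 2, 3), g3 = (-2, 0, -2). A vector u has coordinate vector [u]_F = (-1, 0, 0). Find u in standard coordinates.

(-2, 0, 0)

By definition u = -g1 + 0·g2 + 0·g3.
Summing componentwise gives (-2, 0, 0).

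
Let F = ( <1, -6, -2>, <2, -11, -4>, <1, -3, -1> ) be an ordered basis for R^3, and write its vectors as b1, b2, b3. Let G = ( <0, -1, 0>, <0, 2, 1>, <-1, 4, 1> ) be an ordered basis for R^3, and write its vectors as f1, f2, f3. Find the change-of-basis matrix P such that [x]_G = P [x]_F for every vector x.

Let M have columns bj and N have columns fj. Then for every x, N [x]_G = x = M [x]_F, so P = N^(-1) M.
Since det N = 1, N^(-1) has integer entries; multiplying gives P = [[0, -1, -1], [-1, -2, 0], [-1, -2, -1]].

[[0, -1, -1], [-1, -2, 0], [-1, -2, -1]]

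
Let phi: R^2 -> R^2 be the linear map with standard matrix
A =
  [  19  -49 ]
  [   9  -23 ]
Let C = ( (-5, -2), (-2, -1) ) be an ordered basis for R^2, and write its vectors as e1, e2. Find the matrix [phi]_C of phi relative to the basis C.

Let P have columns e1, e2. Then [phi]_C = P^(-1) A P.
Here det P = 1, so P^(-1) is integer; computing A P first and then P^(-1)(A P) gives [[-1, -1], [1, -3]].

[[-1, -1], [1, -3]]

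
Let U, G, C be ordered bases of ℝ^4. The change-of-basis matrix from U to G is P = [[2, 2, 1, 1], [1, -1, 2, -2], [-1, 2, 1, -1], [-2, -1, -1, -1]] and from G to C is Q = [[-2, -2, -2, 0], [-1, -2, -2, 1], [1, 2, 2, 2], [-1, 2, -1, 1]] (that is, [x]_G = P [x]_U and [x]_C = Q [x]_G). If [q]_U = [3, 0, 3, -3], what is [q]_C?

Apply P to get G-coordinates [6, 15, 3, -6], then Q to get C-coordinates.
The result is [q]_C = [-48, -48, 30, 15].

[-48, -48, 30, 15]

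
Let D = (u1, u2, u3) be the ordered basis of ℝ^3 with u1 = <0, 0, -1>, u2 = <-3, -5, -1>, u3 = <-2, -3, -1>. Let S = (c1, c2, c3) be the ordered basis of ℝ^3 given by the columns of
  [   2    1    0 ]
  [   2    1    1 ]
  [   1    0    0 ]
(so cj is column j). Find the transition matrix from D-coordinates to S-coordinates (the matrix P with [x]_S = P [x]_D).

Take x = uj: its D-coordinates are the j-th standard unit vector, so P e_j — column j of P — equals [uj]_S.
u1 = -c1 + 2c2 + 0·c3, giving column 1 = <-1, 2, 0>; repeating for each j gives P = [[-1, -1, -1], [2, -1, 0], [0, -2, -1]].

[[-1, -1, -1], [2, -1, 0], [0, -2, -1]]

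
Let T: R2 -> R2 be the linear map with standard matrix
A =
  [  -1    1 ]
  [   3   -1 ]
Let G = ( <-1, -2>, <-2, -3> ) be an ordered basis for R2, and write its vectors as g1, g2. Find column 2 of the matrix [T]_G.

Column 2 of [T]_G is the G-coordinate vector of T(g2).
In standard coordinates T(g2) = A g2 = <-1, -3>.
Converting to G: <-1, -3> = 3g1 - g2, so the coordinate vector is <3, -1>.

<3, -1>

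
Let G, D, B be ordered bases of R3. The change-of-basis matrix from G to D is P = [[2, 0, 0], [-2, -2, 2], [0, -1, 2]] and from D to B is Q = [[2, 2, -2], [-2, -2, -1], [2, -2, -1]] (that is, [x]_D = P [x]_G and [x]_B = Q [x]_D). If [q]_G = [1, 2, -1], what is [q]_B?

First [q]_D = P [q]_G = [2, -8, -4].
Then [q]_B = Q [q]_D = [-4, 16, 24].

[-4, 16, 24]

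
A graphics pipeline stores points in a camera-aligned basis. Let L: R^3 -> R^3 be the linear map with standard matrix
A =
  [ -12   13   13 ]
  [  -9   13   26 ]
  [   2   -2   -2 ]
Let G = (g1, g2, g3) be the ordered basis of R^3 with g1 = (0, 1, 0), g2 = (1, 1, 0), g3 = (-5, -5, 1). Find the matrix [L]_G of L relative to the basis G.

[[0, 3, -2], [3, 1, -2], [-2, 0, -2]]

The j-th column of [L]_G is [L(gj)]_G.
L(g1) = A g1 = (13, 13, -2) = 0·g1 + 3g2 - 2g3, so column 1 is (0, 3, -2).
Repeating for g2, g3 and assembling the columns gives [[0, 3, -2], [3, 1, -2], [-2, 0, -2]].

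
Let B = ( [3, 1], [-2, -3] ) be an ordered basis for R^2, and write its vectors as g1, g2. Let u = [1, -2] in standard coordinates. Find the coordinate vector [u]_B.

[1, 1]

Write u = c_1 g1 + c_2 g2 and solve for the c_i.
System: 3c_1 - 2c_2 = 1, c_1 - 3c_2 = -2; solving gives c_1 = 1, c_2 = 1.
Check: g1 + g2 = [1, -2].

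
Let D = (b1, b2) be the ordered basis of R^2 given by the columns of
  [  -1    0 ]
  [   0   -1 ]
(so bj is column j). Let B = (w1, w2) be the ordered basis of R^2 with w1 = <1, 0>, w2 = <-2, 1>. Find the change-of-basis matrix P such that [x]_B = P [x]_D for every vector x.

[[-1, -2], [0, -1]]

Take x = bj: its D-coordinates are the j-th standard unit vector, so P e_j — column j of P — equals [bj]_B.
b1 = -w1 + 0·w2, giving column 1 = <-1, 0>; repeating for each j gives P = [[-1, -2], [0, -1]].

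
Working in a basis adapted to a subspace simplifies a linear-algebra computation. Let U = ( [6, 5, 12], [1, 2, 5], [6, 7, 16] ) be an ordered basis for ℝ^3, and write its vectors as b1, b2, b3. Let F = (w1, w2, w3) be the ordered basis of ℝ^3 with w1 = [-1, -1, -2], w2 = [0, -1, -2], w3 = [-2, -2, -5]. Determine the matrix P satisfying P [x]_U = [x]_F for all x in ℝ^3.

[[-2, 1, -2], [1, -1, -1], [-2, -1, -2]]

Column j of P is [bj]_F, since P maps U-coordinates to F-coordinates.
Expressing b1 in F: b1 = -2w1 + w2 - 2w3, so column 1 of P is [-2, 1, -2].
Doing the same for each bj gives P = [[-2, 1, -2], [1, -1, -1], [-2, -1, -2]].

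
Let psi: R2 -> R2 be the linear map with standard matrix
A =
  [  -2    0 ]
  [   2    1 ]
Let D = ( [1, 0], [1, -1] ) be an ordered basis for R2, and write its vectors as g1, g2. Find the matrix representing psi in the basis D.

The j-th column of [psi]_D is [psi(gj)]_D.
psi(g1) = A g1 = [-2, 2] = 0·g1 - 2g2, so column 1 is [0, -2].
Repeating for g2 and assembling the columns gives [[0, -1], [-2, -1]].

[[0, -1], [-2, -1]]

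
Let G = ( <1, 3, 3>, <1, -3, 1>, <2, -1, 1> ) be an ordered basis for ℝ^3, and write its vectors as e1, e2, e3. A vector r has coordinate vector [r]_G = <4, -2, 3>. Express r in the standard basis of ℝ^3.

<8, 15, 13>

The coordinates say r = 4e1 - 2e2 + 3e3; adding the scaled basis vectors gives <8, 15, 13>.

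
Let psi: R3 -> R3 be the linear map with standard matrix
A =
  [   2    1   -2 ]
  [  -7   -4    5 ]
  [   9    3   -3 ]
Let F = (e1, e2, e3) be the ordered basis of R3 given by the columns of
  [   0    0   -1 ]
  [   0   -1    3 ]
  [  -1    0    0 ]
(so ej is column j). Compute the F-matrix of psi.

[[-3, 3, 0], [-1, -1, 2], [-2, 1, -1]]

With P the matrix whose columns are e1, ..., e3, [psi]_F = P^(-1) A P.
Column by column: psi(e1) = A e1 = <2, -5, 3>; its F-coordinates <-3, -1, -2> give column 1.
Continuing for each basis vector yields [psi]_F = [[-3, 3, 0], [-1, -1, 2], [-2, 1, -1]].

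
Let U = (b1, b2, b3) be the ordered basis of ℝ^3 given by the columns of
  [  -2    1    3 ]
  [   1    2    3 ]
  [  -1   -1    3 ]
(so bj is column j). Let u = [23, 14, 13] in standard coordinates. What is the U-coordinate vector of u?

[-4, 3, 4]

We seek scalars with c_1 b1 + ... + c_3 b3 = u; equivalently solve M c = u where the columns of M are b1, ..., b3.
Gaussian elimination on [M | u] yields c = (-4, 3, 4).
Check: -4b1 + 3b2 + 4b3 = [23, 14, 13].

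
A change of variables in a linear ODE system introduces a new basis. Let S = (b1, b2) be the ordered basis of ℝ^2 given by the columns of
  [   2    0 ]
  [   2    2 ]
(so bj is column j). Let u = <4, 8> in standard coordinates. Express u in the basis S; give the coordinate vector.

<2, 2>

We seek scalars with c_1 b1 + c_2 b2 = u; equivalently solve M c = u where the columns of M are b1, b2.
System: 2c_1 + 0c_2 = 4, 2c_1 + 2c_2 = 8; solving gives c_1 = 2, c_2 = 2.
Check: 2b1 + 2b2 = <4, 8>.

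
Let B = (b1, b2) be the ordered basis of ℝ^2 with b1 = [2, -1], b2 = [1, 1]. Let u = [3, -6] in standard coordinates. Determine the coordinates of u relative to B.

[3, -3]

Write u = c_1 b1 + c_2 b2 and solve for the c_i.
System: 2c_1 + c_2 = 3, -c_1 + c_2 = -6; solving gives c_1 = 3, c_2 = -3.
Check: 3b1 - 3b2 = [3, -6].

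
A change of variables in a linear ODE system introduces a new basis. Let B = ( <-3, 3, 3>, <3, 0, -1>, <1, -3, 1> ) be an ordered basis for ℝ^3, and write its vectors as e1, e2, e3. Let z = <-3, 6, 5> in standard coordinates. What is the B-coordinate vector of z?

Write z = c_1 e1 + ... + c_3 e3 and solve for the c_i.
Solving this 3x3 system gives c = (2, 1, 0).
Check: 2e1 + e2 + 0·e3 = <-3, 6, 5>.

<2, 1, 0>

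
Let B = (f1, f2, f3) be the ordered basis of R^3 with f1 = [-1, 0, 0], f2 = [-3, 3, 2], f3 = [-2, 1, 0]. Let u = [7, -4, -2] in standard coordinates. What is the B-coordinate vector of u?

We seek scalars with c_1 f1 + ... + c_3 f3 = u; equivalently solve M c = u where the columns of M are f1, ..., f3.
Solving this 3x3 system gives c = (-2, -1, -1).
Check: -2f1 - f2 - f3 = [7, -4, -2].

[-2, -1, -1]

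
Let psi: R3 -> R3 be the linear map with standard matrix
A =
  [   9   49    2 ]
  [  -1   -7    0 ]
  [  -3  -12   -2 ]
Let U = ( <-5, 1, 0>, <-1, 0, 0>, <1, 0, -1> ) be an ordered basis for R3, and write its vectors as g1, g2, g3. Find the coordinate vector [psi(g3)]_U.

<-1, -1, 1>

Compute psi(g3) = A g3 = <7, -1, -1> in standard coordinates.
Then write this in U-coordinates: solve for y in y_1 g1 + ... + y_3 g3 = <7, -1, -1>.
This gives y = <-1, -1, 1>, which is column 3 of [psi]_U.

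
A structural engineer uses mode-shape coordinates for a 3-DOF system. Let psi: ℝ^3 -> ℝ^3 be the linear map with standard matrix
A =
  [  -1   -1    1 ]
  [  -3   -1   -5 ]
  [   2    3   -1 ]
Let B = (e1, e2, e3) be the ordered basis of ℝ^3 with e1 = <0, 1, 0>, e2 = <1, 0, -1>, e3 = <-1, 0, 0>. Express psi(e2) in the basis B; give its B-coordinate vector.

<2, -3, -1>

Compute psi(e2) = A e2 = <-2, 2, 3> in standard coordinates.
Then write this in B-coordinates: solve for y in y_1 e1 + ... + y_3 e3 = <-2, 2, 3>.
This gives y = <2, -3, -1>, which is column 2 of [psi]_B.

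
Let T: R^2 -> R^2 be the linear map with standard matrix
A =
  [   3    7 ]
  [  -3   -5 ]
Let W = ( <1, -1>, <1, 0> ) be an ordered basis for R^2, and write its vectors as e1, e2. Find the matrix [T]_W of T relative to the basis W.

[[-2, 3], [-2, 0]]

With P the matrix whose columns are e1, e2, [T]_W = P^(-1) A P.
Column by column: T(e1) = A e1 = <-4, 2>; its W-coordinates <-2, -2> give column 1.
Continuing for each basis vector yields [T]_W = [[-2, 3], [-2, 0]].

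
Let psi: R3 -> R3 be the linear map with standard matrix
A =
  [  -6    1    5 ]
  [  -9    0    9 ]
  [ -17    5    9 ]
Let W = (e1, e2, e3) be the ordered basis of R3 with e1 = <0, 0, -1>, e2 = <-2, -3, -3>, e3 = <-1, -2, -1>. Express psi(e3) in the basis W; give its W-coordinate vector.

Compute psi(e3) = A e3 = <-1, 0, -2> in standard coordinates.
Then write this in W-coordinates: solve for y in y_1 e1 + ... + y_3 e3 = <-1, 0, -2>.
This gives y = <-1, 2, -3>, which is column 3 of [psi]_W.

<-1, 2, -3>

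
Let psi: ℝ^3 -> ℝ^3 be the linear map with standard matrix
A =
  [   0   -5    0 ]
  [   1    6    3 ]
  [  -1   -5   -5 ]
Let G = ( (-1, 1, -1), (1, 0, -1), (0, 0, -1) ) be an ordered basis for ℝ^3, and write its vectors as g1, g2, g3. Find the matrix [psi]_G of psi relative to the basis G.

With P the matrix whose columns are g1, ..., g3, [psi]_G = P^(-1) A P.
Column by column: psi(g1) = A g1 = (-5, 2, 1); its G-coordinates (2, -3, 0) give column 1.
Continuing for each basis vector yields [psi]_G = [[2, -2, -3], [-3, -2, -3], [0, 0, 1]].

[[2, -2, -3], [-3, -2, -3], [0, 0, 1]]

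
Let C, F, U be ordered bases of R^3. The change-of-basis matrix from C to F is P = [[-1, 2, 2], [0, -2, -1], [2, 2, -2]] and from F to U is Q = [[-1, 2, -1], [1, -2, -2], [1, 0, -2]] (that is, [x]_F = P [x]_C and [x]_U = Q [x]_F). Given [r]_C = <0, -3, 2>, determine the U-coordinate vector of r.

<20, 10, 18>

First [r]_F = P [r]_C = <-2, 4, -10>.
Then [r]_U = Q [r]_F = <20, 10, 18>.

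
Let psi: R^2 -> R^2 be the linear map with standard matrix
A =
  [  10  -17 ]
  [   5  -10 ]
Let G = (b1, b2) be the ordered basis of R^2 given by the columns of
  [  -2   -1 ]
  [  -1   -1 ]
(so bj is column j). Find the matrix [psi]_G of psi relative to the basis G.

[[3, -2], [-3, -3]]

With P the matrix whose columns are b1, b2, [psi]_G = P^(-1) A P.
Column by column: psi(b1) = A b1 = [-3, 0]; its G-coordinates [3, -3] give column 1.
Continuing for each basis vector yields [psi]_G = [[3, -2], [-3, -3]].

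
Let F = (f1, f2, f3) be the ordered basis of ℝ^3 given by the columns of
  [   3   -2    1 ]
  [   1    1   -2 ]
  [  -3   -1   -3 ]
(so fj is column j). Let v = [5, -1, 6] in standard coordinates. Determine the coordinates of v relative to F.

[0, -3, -1]

We seek scalars with c_1 f1 + ... + c_3 f3 = v; equivalently solve M c = v where the columns of M are f1, ..., f3.
Row-reducing the augmented matrix [M | v] gives c = (0, -3, -1).
Check: 0·f1 - 3f2 - f3 = [5, -1, 6].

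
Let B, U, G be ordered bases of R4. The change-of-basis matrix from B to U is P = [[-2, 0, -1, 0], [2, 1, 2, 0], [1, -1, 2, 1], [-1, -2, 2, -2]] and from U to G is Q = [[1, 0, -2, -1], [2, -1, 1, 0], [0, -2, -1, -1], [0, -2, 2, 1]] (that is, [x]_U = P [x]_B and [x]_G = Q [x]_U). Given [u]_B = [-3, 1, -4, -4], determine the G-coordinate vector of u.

Apply P to get U-coordinates [10, -13, -16, 1], then Q to get G-coordinates.
The result is [u]_G = [41, 17, 41, -5].

[41, 17, 41, -5]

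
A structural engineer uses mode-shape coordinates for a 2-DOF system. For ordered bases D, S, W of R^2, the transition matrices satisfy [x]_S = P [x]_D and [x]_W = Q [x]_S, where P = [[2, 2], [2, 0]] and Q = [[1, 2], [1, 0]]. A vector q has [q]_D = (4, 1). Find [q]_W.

(26, 10)

First [q]_S = P [q]_D = (10, 8).
Then [q]_W = Q [q]_S = (26, 10).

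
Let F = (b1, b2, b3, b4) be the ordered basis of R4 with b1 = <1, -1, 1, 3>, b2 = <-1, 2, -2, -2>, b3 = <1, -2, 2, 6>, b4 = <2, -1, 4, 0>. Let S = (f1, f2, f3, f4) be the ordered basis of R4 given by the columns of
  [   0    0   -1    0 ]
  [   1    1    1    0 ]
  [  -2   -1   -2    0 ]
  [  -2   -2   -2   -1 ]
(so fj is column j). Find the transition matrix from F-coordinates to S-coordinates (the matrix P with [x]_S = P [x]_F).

Column j of P is [bj]_S, since P maps F-coordinates to S-coordinates.
Expressing b1 in S: b1 = f1 - f2 - f3 - f4, so column 1 of P is <1, -1, -1, -1>.
Doing the same for each bj gives P = [[1, -1, 1, -1], [-1, 2, -2, 2], [-1, 1, -1, -2], [-1, -2, -2, 2]].

[[1, -1, 1, -1], [-1, 2, -2, 2], [-1, 1, -1, -2], [-1, -2, -2, 2]]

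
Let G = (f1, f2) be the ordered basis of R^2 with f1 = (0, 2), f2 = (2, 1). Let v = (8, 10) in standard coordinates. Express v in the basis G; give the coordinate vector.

(3, 4)

[v]_G is the unique c with M c = v, where M has columns f1, f2.
System: 0c_1 + 2c_2 = 8, 2c_1 + c_2 = 10; solving gives c_1 = 3, c_2 = 4.
Check: 3f1 + 4f2 = (8, 10).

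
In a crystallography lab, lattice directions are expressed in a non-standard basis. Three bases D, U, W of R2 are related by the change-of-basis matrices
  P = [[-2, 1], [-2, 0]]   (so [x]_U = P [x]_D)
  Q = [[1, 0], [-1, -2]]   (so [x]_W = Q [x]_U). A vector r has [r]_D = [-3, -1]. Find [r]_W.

[5, -17]

Composing the changes, [r]_W = Q P [r]_D.
Q P = [[-2, 1], [6, -1]]; applying this to [-3, -1] gives [5, -17].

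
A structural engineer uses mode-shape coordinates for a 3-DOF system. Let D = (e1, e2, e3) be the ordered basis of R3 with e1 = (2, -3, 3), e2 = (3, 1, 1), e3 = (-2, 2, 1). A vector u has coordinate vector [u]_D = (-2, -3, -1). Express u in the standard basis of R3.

u = M [u]_D, where M has columns e1, ..., e3.
Carrying out the matrix-vector product, u = (-11, 1, -10).

(-11, 1, -10)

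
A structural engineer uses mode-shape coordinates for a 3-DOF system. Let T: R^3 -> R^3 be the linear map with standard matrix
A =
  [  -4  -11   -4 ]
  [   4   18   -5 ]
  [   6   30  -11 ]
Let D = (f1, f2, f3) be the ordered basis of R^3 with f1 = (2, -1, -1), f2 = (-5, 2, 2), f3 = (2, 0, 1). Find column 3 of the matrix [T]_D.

Column 3 of [T]_D is the D-coordinate vector of T(f3).
In standard coordinates T(f3) = A f3 = (-12, 3, 1).
Converting to D: (-12, 3, 1) = f1 + 2f2 - 2f3, so the coordinate vector is (1, 2, -2).

(1, 2, -2)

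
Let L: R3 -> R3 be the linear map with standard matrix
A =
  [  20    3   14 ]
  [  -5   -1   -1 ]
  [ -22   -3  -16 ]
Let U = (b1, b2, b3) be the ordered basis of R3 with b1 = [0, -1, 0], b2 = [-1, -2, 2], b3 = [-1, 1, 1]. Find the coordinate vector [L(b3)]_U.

[0, 0, 3]

Compute L(b3) = A b3 = [-3, 3, 3] in standard coordinates.
Then write this in U-coordinates: solve for y in y_1 b1 + ... + y_3 b3 = [-3, 3, 3].
This gives y = [0, 0, 3], which is column 3 of [L]_U.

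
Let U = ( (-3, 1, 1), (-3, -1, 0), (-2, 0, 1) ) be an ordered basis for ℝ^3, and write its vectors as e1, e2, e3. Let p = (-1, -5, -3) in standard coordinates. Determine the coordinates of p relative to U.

We seek scalars with c_1 e1 + ... + c_3 e3 = p; equivalently solve M c = p where the columns of M are e1, ..., e3.
Gaussian elimination on [M | p] yields c = (-2, 3, -1).
Check: -2e1 + 3e2 - e3 = (-1, -5, -3).

(-2, 3, -1)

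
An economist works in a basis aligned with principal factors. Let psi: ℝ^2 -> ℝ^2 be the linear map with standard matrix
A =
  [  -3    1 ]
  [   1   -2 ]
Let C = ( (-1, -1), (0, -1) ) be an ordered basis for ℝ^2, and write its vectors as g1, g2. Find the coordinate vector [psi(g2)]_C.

(1, -3)

Column 2 of [psi]_C is the C-coordinate vector of psi(g2).
In standard coordinates psi(g2) = A g2 = (-1, 2).
Converting to C: (-1, 2) = g1 - 3g2, so the coordinate vector is (1, -3).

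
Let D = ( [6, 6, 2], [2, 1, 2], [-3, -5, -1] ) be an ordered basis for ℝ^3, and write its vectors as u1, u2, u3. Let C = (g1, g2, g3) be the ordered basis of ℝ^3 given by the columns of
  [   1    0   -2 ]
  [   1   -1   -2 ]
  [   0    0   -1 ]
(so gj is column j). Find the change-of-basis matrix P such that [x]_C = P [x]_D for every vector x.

[[2, -2, -1], [0, 1, 2], [-2, -2, 1]]

Let M have columns uj and N have columns gj. Then for every x, N [x]_C = x = M [x]_D, so P = N^(-1) M.
Since det N = 1, N^(-1) has integer entries; multiplying gives P = [[2, -2, -1], [0, 1, 2], [-2, -2, 1]].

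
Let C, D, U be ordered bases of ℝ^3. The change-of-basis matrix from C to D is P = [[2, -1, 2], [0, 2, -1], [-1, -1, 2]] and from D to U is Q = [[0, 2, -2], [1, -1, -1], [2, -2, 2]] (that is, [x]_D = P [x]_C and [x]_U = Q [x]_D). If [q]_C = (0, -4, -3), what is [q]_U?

(-6, 5, 2)

First [q]_D = P [q]_C = (-2, -5, -2).
Then [q]_U = Q [q]_D = (-6, 5, 2).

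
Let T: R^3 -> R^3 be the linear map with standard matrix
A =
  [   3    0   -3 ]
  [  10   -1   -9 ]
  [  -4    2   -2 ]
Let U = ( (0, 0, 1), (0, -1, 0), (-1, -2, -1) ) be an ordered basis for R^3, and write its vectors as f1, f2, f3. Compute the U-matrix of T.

[[1, -2, 2], [3, -1, -1], [3, 0, 0]]

Let P have columns f1, ..., f3. Then [T]_U = P^(-1) A P.
Here det P = -1, so P^(-1) is integer; computing A P first and then P^(-1)(A P) gives [[1, -2, 2], [3, -1, -1], [3, 0, 0]].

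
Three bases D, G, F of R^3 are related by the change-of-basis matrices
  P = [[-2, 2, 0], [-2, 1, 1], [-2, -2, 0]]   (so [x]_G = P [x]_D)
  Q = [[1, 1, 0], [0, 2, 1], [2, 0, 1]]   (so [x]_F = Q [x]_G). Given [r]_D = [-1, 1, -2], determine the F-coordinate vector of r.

[5, 2, 8]

Apply P to get G-coordinates [4, 1, 0], then Q to get F-coordinates.
The result is [r]_F = [5, 2, 8].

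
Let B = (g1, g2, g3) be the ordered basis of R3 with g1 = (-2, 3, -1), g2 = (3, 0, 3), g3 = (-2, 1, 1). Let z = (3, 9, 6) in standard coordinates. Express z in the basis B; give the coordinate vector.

(3, 3, 0)

[z]_B is the unique c with M c = z, where M has columns g1, ..., g3.
Gaussian elimination on [M | z] yields c = (3, 3, 0).
Check: 3g1 + 3g2 + 0·g3 = (3, 9, 6).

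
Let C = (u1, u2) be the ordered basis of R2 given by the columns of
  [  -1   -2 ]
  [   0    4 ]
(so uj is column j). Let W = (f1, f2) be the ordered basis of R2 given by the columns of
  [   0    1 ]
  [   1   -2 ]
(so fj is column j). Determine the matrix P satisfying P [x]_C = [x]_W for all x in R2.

Take x = uj: its C-coordinates are the j-th standard unit vector, so P e_j — column j of P — equals [uj]_W.
u1 = -2f1 - f2, giving column 1 = <-2, -1>; repeating for each j gives P = [[-2, 0], [-1, -2]].

[[-2, 0], [-1, -2]]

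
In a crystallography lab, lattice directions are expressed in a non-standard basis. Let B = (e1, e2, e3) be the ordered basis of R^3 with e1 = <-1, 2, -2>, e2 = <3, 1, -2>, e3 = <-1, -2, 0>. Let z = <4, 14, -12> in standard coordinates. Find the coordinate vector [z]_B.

Write z = c_1 e1 + ... + c_3 e3 and solve for the c_i.
Row-reducing the augmented matrix [M | z] gives c = (4, 2, -2).
Check: 4e1 + 2e2 - 2e3 = <4, 14, -12>.

<4, 2, -2>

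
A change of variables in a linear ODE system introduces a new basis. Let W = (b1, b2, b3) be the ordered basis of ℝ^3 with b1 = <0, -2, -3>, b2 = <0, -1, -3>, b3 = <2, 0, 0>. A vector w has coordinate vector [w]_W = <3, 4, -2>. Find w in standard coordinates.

w = M [w]_W, where M has columns b1, ..., b3.
Carrying out the matrix-vector product, w = <-4, -10, -21>.

<-4, -10, -21>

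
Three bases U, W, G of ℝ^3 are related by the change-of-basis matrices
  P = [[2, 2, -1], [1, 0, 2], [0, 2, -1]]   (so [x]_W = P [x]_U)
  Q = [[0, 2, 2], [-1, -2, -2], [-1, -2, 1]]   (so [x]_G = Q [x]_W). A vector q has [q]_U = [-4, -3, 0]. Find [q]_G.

[-20, 34, 16]

Apply P to get W-coordinates [-14, -4, -6], then Q to get G-coordinates.
The result is [q]_G = [-20, 34, 16].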